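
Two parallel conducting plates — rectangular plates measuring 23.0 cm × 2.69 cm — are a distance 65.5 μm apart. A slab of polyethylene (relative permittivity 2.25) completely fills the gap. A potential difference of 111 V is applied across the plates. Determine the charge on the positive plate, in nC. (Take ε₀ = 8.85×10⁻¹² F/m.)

A = 23.0 × 2.69 cm² = 6.19×10⁻³ m².
C = κε₀A/d = 2.25 × 8.85×10⁻¹² × 6.19×10⁻³ / 6.55×10⁻⁵ = 1.88×10⁻⁹ F.
Q = CV = 1.88×10⁻⁹ × 111 = 2.09×10⁻⁷ C.

Q ≈ 209 nC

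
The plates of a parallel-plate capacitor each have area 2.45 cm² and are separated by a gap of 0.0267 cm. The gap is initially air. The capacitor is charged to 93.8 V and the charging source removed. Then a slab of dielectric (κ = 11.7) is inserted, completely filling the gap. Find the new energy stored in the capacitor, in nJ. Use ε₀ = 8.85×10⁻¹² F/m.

U ≈ 3.05 nJ

A = 2.45 cm² = 2.45×10⁻⁴ m².
Initially C₁ = ε₀A/d = 8.85×10⁻¹² × 2.45×10⁻⁴ / 2.67×10⁻⁴ = 8.12×10⁻¹² F.
U₁ = 3.57×10⁻⁸ J.
Isolated ⇒ Q is held fixed. C₂ = 11.7 C₁ and U = Q²/(2C), so U₂/U₁ = C₁/C₂ = 0.0855.
U₂ = 0.0855 × 3.57×10⁻⁸ = 3.05×10⁻⁹ J.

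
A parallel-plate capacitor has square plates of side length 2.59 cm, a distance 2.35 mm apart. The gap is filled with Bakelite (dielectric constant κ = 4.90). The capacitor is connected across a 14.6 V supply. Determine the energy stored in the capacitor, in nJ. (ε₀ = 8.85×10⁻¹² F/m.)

A = (2.59 cm)² = 6.71×10⁻⁴ m².
C = κε₀A/d = 4.90 × 8.85×10⁻¹² × 6.71×10⁻⁴ / 2.35×10⁻³ = 1.24×10⁻¹¹ F.
U = ½CV² = ½ × 1.24×10⁻¹¹ × (14.6)² = 1.32×10⁻⁹ J.

U ≈ 1.32 nJ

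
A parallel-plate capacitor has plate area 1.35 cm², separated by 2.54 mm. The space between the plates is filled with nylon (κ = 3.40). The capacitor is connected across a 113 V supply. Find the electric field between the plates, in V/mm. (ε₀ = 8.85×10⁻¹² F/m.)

44.5 V/mm

E = V/d = 113 / 2.54×10⁻³ = 4.45×10⁴ V/m.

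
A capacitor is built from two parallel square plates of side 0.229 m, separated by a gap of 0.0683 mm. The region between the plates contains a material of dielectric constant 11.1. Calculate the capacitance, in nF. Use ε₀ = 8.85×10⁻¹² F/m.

C ≈ 75.4 nF

A = (0.229 m)² = 5.24×10⁻² m².
C = κε₀A/d = 11.1 × 8.85×10⁻¹² × 5.24×10⁻² / 6.83×10⁻⁵ = 7.54×10⁻⁸ F.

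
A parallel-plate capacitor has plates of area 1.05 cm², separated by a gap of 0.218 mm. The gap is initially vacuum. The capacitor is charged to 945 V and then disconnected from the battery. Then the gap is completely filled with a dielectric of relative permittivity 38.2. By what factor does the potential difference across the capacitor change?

Isolated ⇒ Q is held fixed.
C₂ = 38.2 C₁ and V = Q/C, so V₂/V₁ = C₁/C₂ = 0.0262.

V₂/V₁ ≈ 0.0262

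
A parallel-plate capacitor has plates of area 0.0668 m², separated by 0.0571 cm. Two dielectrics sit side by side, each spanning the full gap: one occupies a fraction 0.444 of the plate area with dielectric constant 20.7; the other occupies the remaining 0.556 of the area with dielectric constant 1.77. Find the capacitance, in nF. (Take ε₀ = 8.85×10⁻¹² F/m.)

10.5 nF

Side-by-side slabs ⇒ two capacitors in parallel, each spanning the full gap.
C₁ = κ₁ε₀A₁/d = 20.7 × 8.85×10⁻¹² × 2.97×10⁻² / 5.71×10⁻⁴ = 9.52×10⁻⁹ F.
C₂ = κ₂ε₀A₂/d = 1.77 × 8.85×10⁻¹² × 3.71×10⁻² / 5.71×10⁻⁴ = 1.02×10⁻⁹ F.
C = C₁ + C₂ = 1.05×10⁻⁸ F.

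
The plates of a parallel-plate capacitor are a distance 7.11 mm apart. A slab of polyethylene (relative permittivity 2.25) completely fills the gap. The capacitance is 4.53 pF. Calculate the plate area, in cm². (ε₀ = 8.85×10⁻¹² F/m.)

A = Cd/(κε₀) = 4.53×10⁻¹² × 7.11×10⁻³ / (2.25 × 8.85×10⁻¹²) = 1.62×10⁻³ m².

A ≈ 16.2 cm²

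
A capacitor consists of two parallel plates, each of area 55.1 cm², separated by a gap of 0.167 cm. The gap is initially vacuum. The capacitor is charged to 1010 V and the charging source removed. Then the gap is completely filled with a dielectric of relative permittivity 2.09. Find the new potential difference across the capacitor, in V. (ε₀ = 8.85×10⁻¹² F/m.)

A = 55.1 cm² = 5.51×10⁻³ m².
Initially C₁ = ε₀A/d = 8.85×10⁻¹² × 5.51×10⁻³ / 1.67×10⁻³ = 2.92×10⁻¹¹ F.
V₁ = 1.01×10³ V.
Isolated ⇒ Q is held fixed. C₂ = 2.09 C₁ and V = Q/C, so V₂/V₁ = C₁/C₂ = 0.478.
V₂ = 0.478 × 1.01×10³ = 4.83×10² V.

V ≈ 483 V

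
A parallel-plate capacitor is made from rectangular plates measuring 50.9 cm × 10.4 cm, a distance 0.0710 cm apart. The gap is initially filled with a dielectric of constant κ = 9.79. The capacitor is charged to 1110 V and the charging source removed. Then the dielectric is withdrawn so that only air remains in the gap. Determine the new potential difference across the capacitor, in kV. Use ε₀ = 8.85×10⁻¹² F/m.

A = 50.9 × 10.4 cm² = 5.29×10⁻² m².
Initially C₁ = κε₀A/d = 9.79 × 8.85×10⁻¹² × 5.29×10⁻² / 7.10×10⁻⁴ = 6.46×10⁻⁹ F.
V₁ = 1.11×10³ V.
Isolated ⇒ Q is held fixed. C₂ = 0.102 C₁ and V = Q/C, so V₂/V₁ = C₁/C₂ = 9.79.
V₂ = 9.79 × 1.11×10³ = 1.09×10⁴ V.

10.9 kV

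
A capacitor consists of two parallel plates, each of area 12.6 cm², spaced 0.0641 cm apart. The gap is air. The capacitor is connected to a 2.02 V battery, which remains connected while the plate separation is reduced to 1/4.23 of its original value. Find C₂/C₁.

C₂/C₁ ≈ 4.23

C = ε₀A/d scales as 1/d, so C₂/C₁ = d₁/d₂ = 4.23.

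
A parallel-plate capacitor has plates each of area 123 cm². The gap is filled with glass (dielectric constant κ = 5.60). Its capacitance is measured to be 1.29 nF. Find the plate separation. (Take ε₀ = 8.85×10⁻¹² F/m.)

d ≈ 473 μm

A = 123 cm² = 1.23×10⁻² m².
d = κε₀A/C = 5.60 × 8.85×10⁻¹² × 1.23×10⁻² / 1.29×10⁻⁹ = 4.73×10⁻⁴ m.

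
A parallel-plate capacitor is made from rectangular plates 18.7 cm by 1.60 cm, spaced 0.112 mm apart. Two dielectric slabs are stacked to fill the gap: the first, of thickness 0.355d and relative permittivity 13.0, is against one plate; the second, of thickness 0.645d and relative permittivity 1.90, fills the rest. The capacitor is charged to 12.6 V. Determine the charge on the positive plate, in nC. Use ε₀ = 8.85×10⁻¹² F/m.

A = 18.7 × 1.60 cm² = 2.99×10⁻³ m².
Stacked slabs ⇒ two capacitors in series, each with the full plate area.
C₁ = κ₁ε₀A/d₁ = 13.0 × 8.85×10⁻¹² × 2.99×10⁻³ / 3.98×10⁻⁵ = 8.66×10⁻⁹ F.
C₂ = κ₂ε₀A/d₂ = 1.90 × 8.85×10⁻¹² × 2.99×10⁻³ / 7.22×10⁻⁵ = 6.96×10⁻¹⁰ F.
C = (1/C₁ + 1/C₂)⁻¹ = 6.45×10⁻¹⁰ F.
Q = CV = 6.45×10⁻¹⁰ × 12.6 = 8.12×10⁻⁹ C.

Q ≈ 8.12 nC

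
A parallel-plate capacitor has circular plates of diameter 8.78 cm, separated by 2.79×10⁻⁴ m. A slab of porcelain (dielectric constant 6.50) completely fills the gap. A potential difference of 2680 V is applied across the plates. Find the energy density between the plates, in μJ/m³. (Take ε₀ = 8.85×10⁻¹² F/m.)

E = V/d = 2680 / 2.79×10⁻⁴ = 9.61×10⁶ V/m.
u = ½κε₀E² = ½ × 6.50 × 8.85×10⁻¹² × (9.61×10⁶)² = 2.65×10³ J/m³.

u ≈ 2.65×10⁹ μJ/m³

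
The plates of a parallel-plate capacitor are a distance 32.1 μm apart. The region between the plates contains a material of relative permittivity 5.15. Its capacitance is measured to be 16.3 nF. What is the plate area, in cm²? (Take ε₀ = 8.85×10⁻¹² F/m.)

A ≈ 115 cm²

A = Cd/(κε₀) = 1.63×10⁻⁸ × 3.21×10⁻⁵ / (5.15 × 8.85×10⁻¹²) = 1.15×10⁻² m².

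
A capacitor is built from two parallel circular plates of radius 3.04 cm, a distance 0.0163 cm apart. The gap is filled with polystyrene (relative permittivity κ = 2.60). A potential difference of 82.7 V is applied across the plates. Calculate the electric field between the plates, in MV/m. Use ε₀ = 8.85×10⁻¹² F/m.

E = V/d = 82.7 / 1.63×10⁻⁴ = 5.07×10⁵ V/m.

0.507 MV/m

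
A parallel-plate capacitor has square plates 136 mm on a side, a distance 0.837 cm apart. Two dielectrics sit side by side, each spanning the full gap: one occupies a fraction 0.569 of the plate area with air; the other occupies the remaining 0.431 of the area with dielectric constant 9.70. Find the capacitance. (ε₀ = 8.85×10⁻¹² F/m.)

C ≈ 92.9 pF

A = (136 mm)² = 1.85×10⁻² m².
Side-by-side slabs ⇒ two capacitors in parallel, each spanning the full gap.
C₁ = κ₁ε₀A₁/d = 1.00 × 8.85×10⁻¹² × 1.05×10⁻² / 8.37×10⁻³ = 1.11×10⁻¹¹ F.
C₂ = κ₂ε₀A₂/d = 9.70 × 8.85×10⁻¹² × 7.97×10⁻³ / 8.37×10⁻³ = 8.18×10⁻¹¹ F.
C = C₁ + C₂ = 9.29×10⁻¹¹ F.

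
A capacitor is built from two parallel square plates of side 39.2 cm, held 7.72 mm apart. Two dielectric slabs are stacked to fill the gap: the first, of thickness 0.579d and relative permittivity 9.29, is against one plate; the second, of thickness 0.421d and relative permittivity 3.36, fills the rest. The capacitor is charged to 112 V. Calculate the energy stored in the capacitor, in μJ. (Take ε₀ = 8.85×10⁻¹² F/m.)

U ≈ 5.89 μJ

A = (39.2 cm)² = 0.154 m².
Stacked slabs ⇒ two capacitors in series, each with the full plate area.
C₁ = κ₁ε₀A/d₁ = 9.29 × 8.85×10⁻¹² × 0.154 / 4.47×10⁻³ = 2.83×10⁻⁹ F.
C₂ = κ₂ε₀A/d₂ = 3.36 × 8.85×10⁻¹² × 0.154 / 3.25×10⁻³ = 1.41×10⁻⁹ F.
C = (1/C₁ + 1/C₂)⁻¹ = 9.39×10⁻¹⁰ F.
U = ½CV² = ½ × 9.39×10⁻¹⁰ × (112)² = 5.89×10⁻⁶ J.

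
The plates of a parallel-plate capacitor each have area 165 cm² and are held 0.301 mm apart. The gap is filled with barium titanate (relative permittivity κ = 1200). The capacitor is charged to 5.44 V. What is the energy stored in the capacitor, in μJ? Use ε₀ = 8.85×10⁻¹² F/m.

U ≈ 8.61 μJ

A = 165 cm² = 1.65×10⁻² m².
C = κε₀A/d = 1200 × 8.85×10⁻¹² × 1.65×10⁻² / 3.01×10⁻⁴ = 5.82×10⁻⁷ F.
U = ½CV² = ½ × 5.82×10⁻⁷ × (5.44)² = 8.61×10⁻⁶ J.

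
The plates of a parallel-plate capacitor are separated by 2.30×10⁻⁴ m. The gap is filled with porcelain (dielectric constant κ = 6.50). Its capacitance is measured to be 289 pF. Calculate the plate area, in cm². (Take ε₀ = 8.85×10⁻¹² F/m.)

A = Cd/(κε₀) = 2.89×10⁻¹⁰ × 2.30×10⁻⁴ / (6.50 × 8.85×10⁻¹²) = 1.16×10⁻³ m².

11.6 cm²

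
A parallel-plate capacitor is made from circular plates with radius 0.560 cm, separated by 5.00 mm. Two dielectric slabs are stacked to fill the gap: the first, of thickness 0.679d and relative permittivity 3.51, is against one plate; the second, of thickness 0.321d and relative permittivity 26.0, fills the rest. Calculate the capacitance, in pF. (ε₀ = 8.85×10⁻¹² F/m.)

C ≈ 0.847 pF

A = π(0.560 cm)² = 9.85×10⁻⁵ m².
Stacked slabs ⇒ two capacitors in series, each with the full plate area.
C₁ = κ₁ε₀A/d₁ = 3.51 × 8.85×10⁻¹² × 9.85×10⁻⁵ / 3.40×10⁻³ = 9.01×10⁻¹³ F.
C₂ = κ₂ε₀A/d₂ = 26.0 × 8.85×10⁻¹² × 9.85×10⁻⁵ / 1.60×10⁻³ = 1.41×10⁻¹¹ F.
C = (1/C₁ + 1/C₂)⁻¹ = 8.47×10⁻¹³ F.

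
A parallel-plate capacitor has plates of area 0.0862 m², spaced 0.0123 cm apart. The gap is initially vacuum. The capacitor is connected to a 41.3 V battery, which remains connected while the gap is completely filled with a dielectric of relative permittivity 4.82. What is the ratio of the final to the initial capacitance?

C₂/C₁ ≈ 4.82

C = κε₀A/d scales with κ, so C₂/C₁ = κ = 4.82.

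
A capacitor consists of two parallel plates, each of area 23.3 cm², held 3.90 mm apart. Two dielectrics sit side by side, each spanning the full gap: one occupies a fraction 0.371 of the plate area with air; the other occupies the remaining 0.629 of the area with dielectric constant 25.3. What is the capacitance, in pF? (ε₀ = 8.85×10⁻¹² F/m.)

A = 23.3 cm² = 2.33×10⁻³ m².
Side-by-side slabs ⇒ two capacitors in parallel, each spanning the full gap.
C₁ = κ₁ε₀A₁/d = 1.00 × 8.85×10⁻¹² × 8.64×10⁻⁴ / 3.90×10⁻³ = 1.96×10⁻¹² F.
C₂ = κ₂ε₀A₂/d = 25.3 × 8.85×10⁻¹² × 1.47×10⁻³ / 3.90×10⁻³ = 8.41×10⁻¹¹ F.
C = C₁ + C₂ = 8.61×10⁻¹¹ F.

86.1 pF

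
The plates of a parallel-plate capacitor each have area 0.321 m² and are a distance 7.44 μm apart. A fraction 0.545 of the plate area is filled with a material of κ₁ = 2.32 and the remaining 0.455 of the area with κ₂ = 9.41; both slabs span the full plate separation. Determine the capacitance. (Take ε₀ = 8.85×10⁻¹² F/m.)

2.12 μF

Side-by-side slabs ⇒ two capacitors in parallel, each spanning the full gap.
C₁ = κ₁ε₀A₁/d = 2.32 × 8.85×10⁻¹² × 0.175 / 7.44×10⁻⁶ = 4.83×10⁻⁷ F.
C₂ = κ₂ε₀A₂/d = 9.41 × 8.85×10⁻¹² × 0.146 / 7.44×10⁻⁶ = 1.63×10⁻⁶ F.
C = C₁ + C₂ = 2.12×10⁻⁶ F.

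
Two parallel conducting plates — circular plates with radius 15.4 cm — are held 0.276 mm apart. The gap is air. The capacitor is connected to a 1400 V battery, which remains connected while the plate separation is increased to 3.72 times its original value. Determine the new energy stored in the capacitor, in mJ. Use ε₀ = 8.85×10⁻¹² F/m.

A = π(15.4 cm)² = 7.45×10⁻² m².
Initially C₁ = ε₀A/d = 8.85×10⁻¹² × 7.45×10⁻² / 2.76×10⁻⁴ = 2.39×10⁻⁹ F.
U₁ = 2.34×10⁻³ J.
Battery connected ⇒ V is held fixed. C₂ = 0.269 C₁ and U = ½CV², so U₂/U₁ = C₂/C₁ = 0.269.
U₂ = 0.269 × 2.34×10⁻³ = 6.29×10⁻⁴ J.

U ≈ 0.629 mJ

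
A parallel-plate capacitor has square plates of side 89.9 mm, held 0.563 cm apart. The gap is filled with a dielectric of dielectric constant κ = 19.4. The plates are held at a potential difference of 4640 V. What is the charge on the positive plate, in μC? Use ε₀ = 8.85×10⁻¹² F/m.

1.14 μC

A = (89.9 mm)² = 8.08×10⁻³ m².
C = κε₀A/d = 19.4 × 8.85×10⁻¹² × 8.08×10⁻³ / 5.63×10⁻³ = 2.46×10⁻¹⁰ F.
Q = CV = 2.46×10⁻¹⁰ × 4640 = 1.14×10⁻⁶ C.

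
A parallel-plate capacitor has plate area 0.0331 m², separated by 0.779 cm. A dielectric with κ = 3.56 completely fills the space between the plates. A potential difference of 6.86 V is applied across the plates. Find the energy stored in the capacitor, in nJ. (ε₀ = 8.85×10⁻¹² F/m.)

C = κε₀A/d = 3.56 × 8.85×10⁻¹² × 3.31×10⁻² / 7.79×10⁻³ = 1.34×10⁻¹⁰ F.
U = ½CV² = ½ × 1.34×10⁻¹⁰ × (6.86)² = 3.15×10⁻⁹ J.

3.15 nJ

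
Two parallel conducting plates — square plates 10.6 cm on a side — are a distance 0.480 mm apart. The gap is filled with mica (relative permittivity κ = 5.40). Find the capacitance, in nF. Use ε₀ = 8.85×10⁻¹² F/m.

A = (10.6 cm)² = 1.12×10⁻² m².
C = κε₀A/d = 5.40 × 8.85×10⁻¹² × 1.12×10⁻² / 4.80×10⁻⁴ = 1.12×10⁻⁹ F.

C ≈ 1.12 nF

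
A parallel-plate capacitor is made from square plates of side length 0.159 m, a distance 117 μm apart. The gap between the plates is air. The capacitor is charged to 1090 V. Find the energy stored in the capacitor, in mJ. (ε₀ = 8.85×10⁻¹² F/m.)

A = (0.159 m)² = 2.53×10⁻² m².
C = ε₀A/d = 8.85×10⁻¹² × 2.53×10⁻² / 1.17×10⁻⁴ = 1.91×10⁻⁹ F.
U = ½CV² = ½ × 1.91×10⁻⁹ × (1090)² = 1.14×10⁻³ J.

1.14 mJ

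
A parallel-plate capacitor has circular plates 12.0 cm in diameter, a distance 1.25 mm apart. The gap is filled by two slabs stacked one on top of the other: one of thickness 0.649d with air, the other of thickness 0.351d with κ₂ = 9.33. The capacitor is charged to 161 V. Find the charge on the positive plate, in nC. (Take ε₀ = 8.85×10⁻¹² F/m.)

A = π(12.0/2 cm)² = 1.13×10⁻² m².
Stacked slabs ⇒ two capacitors in series, each with the full plate area.
C₁ = κ₁ε₀A/d₁ = 1.00 × 8.85×10⁻¹² × 1.13×10⁻² / 8.11×10⁻⁴ = 1.23×10⁻¹⁰ F.
C₂ = κ₂ε₀A/d₂ = 9.33 × 8.85×10⁻¹² × 1.13×10⁻² / 4.39×10⁻⁴ = 2.13×10⁻⁹ F.
C = (1/C₁ + 1/C₂)⁻¹ = 1.17×10⁻¹⁰ F.
Q = CV = 1.17×10⁻¹⁰ × 161 = 1.88×10⁻⁸ C.

18.8 nC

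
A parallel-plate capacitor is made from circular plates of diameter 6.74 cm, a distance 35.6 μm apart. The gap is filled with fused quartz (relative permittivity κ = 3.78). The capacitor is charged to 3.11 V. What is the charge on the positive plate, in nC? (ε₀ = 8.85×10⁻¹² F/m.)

10.4 nC

A = π(6.74/2 cm)² = 3.57×10⁻³ m².
C = κε₀A/d = 3.78 × 8.85×10⁻¹² × 3.57×10⁻³ / 3.56×10⁻⁵ = 3.35×10⁻⁹ F.
Q = CV = 3.35×10⁻⁹ × 3.11 = 1.04×10⁻⁸ C.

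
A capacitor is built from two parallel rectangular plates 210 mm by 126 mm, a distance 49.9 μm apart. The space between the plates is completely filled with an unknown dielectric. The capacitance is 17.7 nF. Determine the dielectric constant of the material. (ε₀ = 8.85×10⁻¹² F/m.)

A = 210 × 126 mm² = 2.65×10⁻² m².
κ = Cd/(ε₀A) = 1.77×10⁻⁸ × 4.99×10⁻⁵ / (8.85×10⁻¹² × 2.65×10⁻²) = 3.77.

3.77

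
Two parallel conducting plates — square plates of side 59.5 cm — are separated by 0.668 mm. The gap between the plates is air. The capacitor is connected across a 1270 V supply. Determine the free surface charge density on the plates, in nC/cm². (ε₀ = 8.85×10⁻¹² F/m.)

A = (59.5 cm)² = 0.354 m².
C = ε₀A/d = 8.85×10⁻¹² × 0.354 / 6.68×10⁻⁴ = 4.69×10⁻⁹ F.
σ = Q/A = CV/A = 4.69×10⁻⁹ × 1270 / 0.354 = 1.68×10⁻⁵ C/m².

σ ≈ 1.68 nC/cm²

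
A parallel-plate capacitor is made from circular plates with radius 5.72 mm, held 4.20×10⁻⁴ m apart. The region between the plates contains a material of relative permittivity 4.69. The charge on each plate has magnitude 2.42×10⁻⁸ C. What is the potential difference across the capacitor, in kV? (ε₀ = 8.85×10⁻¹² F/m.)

V ≈ 2.38 kV

A = π(5.72 mm)² = 1.03×10⁻⁴ m².
C = κε₀A/d = 4.69 × 8.85×10⁻¹² × 1.03×10⁻⁴ / 4.20×10⁻⁴ = 1.02×10⁻¹¹ F.
V = Q/C = 2.42×10⁻⁸ / 1.02×10⁻¹¹ = 2.38×10³ V.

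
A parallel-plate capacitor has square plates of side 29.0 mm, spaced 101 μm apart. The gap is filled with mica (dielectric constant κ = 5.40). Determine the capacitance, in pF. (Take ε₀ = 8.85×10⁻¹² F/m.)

A = (29.0 mm)² = 8.41×10⁻⁴ m².
C = κε₀A/d = 5.40 × 8.85×10⁻¹² × 8.41×10⁻⁴ / 1.01×10⁻⁴ = 3.98×10⁻¹⁰ F.

C ≈ 398 pF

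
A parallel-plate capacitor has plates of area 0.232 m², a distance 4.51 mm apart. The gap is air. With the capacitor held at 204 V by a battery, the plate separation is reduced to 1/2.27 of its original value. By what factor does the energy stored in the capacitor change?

Battery connected ⇒ V is held fixed.
C₂ = 2.27 C₁ and U = ½CV², so U₂/U₁ = C₂/C₁ = 2.27.

2.27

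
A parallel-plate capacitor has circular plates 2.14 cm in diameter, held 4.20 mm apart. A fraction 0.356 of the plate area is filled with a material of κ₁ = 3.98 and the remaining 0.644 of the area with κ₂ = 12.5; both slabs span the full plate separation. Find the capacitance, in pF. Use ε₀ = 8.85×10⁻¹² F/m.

A = π(2.14/2 cm)² = 3.60×10⁻⁴ m².
Side-by-side slabs ⇒ two capacitors in parallel, each spanning the full gap.
C₁ = κ₁ε₀A₁/d = 3.98 × 8.85×10⁻¹² × 1.28×10⁻⁴ / 4.20×10⁻³ = 1.07×10⁻¹² F.
C₂ = κ₂ε₀A₂/d = 12.5 × 8.85×10⁻¹² × 2.32×10⁻⁴ / 4.20×10⁻³ = 6.10×10⁻¹² F.
C = C₁ + C₂ = 7.17×10⁻¹² F.

C ≈ 7.17 pF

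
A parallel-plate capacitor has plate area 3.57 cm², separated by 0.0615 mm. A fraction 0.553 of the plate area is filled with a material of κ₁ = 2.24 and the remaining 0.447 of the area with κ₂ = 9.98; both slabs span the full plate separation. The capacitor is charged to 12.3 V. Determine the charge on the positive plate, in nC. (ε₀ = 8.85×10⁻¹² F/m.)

3.60 nC

A = 3.57 cm² = 3.57×10⁻⁴ m².
Side-by-side slabs ⇒ two capacitors in parallel, each spanning the full gap.
C₁ = κ₁ε₀A₁/d = 2.24 × 8.85×10⁻¹² × 1.97×10⁻⁴ / 6.15×10⁻⁵ = 6.36×10⁻¹¹ F.
C₂ = κ₂ε₀A₂/d = 9.98 × 8.85×10⁻¹² × 1.60×10⁻⁴ / 6.15×10⁻⁵ = 2.29×10⁻¹⁰ F.
C = C₁ + C₂ = 2.93×10⁻¹⁰ F.
Q = CV = 2.93×10⁻¹⁰ × 12.3 = 3.60×10⁻⁹ C.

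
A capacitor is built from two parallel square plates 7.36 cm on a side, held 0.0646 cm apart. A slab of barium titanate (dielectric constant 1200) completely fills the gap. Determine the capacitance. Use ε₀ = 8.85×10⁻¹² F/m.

89.1 nF

A = (7.36 cm)² = 5.42×10⁻³ m².
C = κε₀A/d = 1200 × 8.85×10⁻¹² × 5.42×10⁻³ / 6.46×10⁻⁴ = 8.91×10⁻⁸ F.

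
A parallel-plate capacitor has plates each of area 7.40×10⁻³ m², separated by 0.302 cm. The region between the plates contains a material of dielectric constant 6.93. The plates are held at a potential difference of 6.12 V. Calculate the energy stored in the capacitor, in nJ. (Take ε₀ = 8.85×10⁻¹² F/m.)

C = κε₀A/d = 6.93 × 8.85×10⁻¹² × 7.40×10⁻³ / 3.02×10⁻³ = 1.50×10⁻¹⁰ F.
U = ½CV² = ½ × 1.50×10⁻¹⁰ × (6.12)² = 2.81×10⁻⁹ J.

2.81 nJ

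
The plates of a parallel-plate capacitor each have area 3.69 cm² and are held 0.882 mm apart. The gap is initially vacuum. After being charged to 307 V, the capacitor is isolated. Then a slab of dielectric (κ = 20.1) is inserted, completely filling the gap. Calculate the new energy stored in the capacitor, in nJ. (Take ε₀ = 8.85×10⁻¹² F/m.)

U ≈ 8.68 nJ

A = 3.69 cm² = 3.69×10⁻⁴ m².
Initially C₁ = ε₀A/d = 8.85×10⁻¹² × 3.69×10⁻⁴ / 8.82×10⁻⁴ = 3.70×10⁻¹² F.
U₁ = 1.74×10⁻⁷ J.
Isolated ⇒ Q is held fixed. C₂ = 20.1 C₁ and U = Q²/(2C), so U₂/U₁ = C₁/C₂ = 0.0498.
U₂ = 0.0498 × 1.74×10⁻⁷ = 8.68×10⁻⁹ J.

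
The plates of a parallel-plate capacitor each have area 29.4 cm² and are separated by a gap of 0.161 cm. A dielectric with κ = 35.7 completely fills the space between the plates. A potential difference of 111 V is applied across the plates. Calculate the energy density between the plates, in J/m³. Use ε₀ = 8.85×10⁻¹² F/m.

0.751 J/m³

E = V/d = 111 / 1.61×10⁻³ = 6.89×10⁴ V/m.
u = ½κε₀E² = ½ × 35.7 × 8.85×10⁻¹² × (6.89×10⁴)² = 0.751 J/m³.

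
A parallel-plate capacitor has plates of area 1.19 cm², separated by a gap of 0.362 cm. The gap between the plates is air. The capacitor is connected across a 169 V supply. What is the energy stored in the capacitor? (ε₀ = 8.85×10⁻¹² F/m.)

U ≈ 4.15 nJ

A = 1.19 cm² = 1.19×10⁻⁴ m².
C = ε₀A/d = 8.85×10⁻¹² × 1.19×10⁻⁴ / 3.62×10⁻³ = 2.91×10⁻¹³ F.
U = ½CV² = ½ × 2.91×10⁻¹³ × (169)² = 4.15×10⁻⁹ J.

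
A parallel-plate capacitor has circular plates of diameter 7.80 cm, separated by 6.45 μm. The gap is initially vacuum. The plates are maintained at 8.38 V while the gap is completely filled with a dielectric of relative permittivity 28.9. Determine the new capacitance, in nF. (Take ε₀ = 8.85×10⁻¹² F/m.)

189 nF

A = π(7.80/2 cm)² = 4.78×10⁻³ m².
Initially C₁ = ε₀A/d = 8.85×10⁻¹² × 4.78×10⁻³ / 6.45×10⁻⁶ = 6.56×10⁻⁹ F.
C = κε₀A/d scales with κ, so C₂/C₁ = κ = 28.9.
C₂ = 28.9 × 6.56×10⁻⁹ = 1.89×10⁻⁷ F.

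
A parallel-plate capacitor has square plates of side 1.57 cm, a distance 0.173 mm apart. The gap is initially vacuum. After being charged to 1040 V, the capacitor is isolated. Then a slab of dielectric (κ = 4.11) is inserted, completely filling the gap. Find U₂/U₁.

0.243

Isolated ⇒ Q is held fixed.
C₂ = 4.11 C₁ and U = Q²/(2C), so U₂/U₁ = C₁/C₂ = 0.243.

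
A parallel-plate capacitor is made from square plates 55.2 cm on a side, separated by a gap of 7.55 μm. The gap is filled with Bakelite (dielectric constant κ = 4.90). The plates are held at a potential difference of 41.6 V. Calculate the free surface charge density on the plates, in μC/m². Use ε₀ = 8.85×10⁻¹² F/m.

A = (55.2 cm)² = 0.305 m².
C = κε₀A/d = 4.90 × 8.85×10⁻¹² × 0.305 / 7.55×10⁻⁶ = 1.75×10⁻⁶ F.
σ = Q/A = CV/A = 1.75×10⁻⁶ × 41.6 / 0.305 = 2.39×10⁻⁴ C/m².

σ ≈ 239 μC/m²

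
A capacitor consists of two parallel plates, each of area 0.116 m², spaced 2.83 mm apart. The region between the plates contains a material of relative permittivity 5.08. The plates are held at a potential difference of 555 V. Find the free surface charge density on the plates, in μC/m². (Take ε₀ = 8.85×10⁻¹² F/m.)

C = κε₀A/d = 5.08 × 8.85×10⁻¹² × 0.116 / 2.83×10⁻³ = 1.84×10⁻⁹ F.
σ = Q/A = CV/A = 1.84×10⁻⁹ × 555 / 0.116 = 8.82×10⁻⁶ C/m².

σ ≈ 8.82 μC/m²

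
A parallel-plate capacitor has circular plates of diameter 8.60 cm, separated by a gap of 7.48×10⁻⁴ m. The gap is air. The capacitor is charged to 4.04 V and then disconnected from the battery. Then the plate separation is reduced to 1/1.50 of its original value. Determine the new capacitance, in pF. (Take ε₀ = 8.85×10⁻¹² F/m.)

103 pF

A = π(8.60/2 cm)² = 5.81×10⁻³ m².
Initially C₁ = ε₀A/d = 8.85×10⁻¹² × 5.81×10⁻³ / 7.48×10⁻⁴ = 6.87×10⁻¹¹ F.
C = ε₀A/d scales as 1/d, so C₂/C₁ = d₁/d₂ = 1.50.
C₂ = 1.50 × 6.87×10⁻¹¹ = 1.03×10⁻¹⁰ F.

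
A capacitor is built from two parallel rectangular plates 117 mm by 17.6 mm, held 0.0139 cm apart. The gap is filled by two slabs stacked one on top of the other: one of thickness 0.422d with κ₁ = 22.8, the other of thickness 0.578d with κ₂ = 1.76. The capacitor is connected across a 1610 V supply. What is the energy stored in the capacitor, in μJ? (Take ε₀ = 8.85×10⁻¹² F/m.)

A = 117 × 17.6 mm² = 2.06×10⁻³ m².
Stacked slabs ⇒ two capacitors in series, each with the full plate area.
C₁ = κ₁ε₀A/d₁ = 22.8 × 8.85×10⁻¹² × 2.06×10⁻³ / 5.87×10⁻⁵ = 7.08×10⁻⁹ F.
C₂ = κ₂ε₀A/d₂ = 1.76 × 8.85×10⁻¹² × 2.06×10⁻³ / 8.03×10⁻⁵ = 3.99×10⁻¹⁰ F.
C = (1/C₁ + 1/C₂)⁻¹ = 3.78×10⁻¹⁰ F.
U = ½CV² = ½ × 3.78×10⁻¹⁰ × (1610)² = 4.90×10⁻⁴ J.

U ≈ 490 μJ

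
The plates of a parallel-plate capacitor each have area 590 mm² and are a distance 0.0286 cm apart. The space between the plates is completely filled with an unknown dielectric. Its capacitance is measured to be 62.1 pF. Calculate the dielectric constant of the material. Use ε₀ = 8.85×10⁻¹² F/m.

κ ≈ 3.40

A = 590 mm² = 5.90×10⁻⁴ m².
κ = Cd/(ε₀A) = 6.21×10⁻¹¹ × 2.86×10⁻⁴ / (8.85×10⁻¹² × 5.90×10⁻⁴) = 3.40.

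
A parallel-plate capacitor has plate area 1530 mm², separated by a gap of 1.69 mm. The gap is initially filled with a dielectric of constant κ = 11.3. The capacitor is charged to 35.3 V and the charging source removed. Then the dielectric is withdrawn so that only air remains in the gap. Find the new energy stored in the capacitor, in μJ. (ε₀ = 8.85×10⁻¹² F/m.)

A = 1530 mm² = 1.53×10⁻³ m².
Initially C₁ = κε₀A/d = 11.3 × 8.85×10⁻¹² × 1.53×10⁻³ / 1.69×10⁻³ = 9.05×10⁻¹¹ F.
U₁ = 5.64×10⁻⁸ J.
Isolated ⇒ Q is held fixed. C₂ = 0.0885 C₁ and U = Q²/(2C), so U₂/U₁ = C₁/C₂ = 11.3.
U₂ = 11.3 × 5.64×10⁻⁸ = 6.37×10⁻⁷ J.

U ≈ 0.637 μJ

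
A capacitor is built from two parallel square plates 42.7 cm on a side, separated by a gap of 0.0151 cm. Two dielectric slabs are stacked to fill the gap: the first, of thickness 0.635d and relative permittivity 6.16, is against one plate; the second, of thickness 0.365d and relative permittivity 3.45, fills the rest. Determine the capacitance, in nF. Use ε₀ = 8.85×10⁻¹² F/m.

A = (42.7 cm)² = 0.182 m².
Stacked slabs ⇒ two capacitors in series, each with the full plate area.
C₁ = κ₁ε₀A/d₁ = 6.16 × 8.85×10⁻¹² × 0.182 / 9.59×10⁻⁵ = 1.04×10⁻⁷ F.
C₂ = κ₂ε₀A/d₂ = 3.45 × 8.85×10⁻¹² × 0.182 / 5.51×10⁻⁵ = 1.01×10⁻⁷ F.
C = (1/C₁ + 1/C₂)⁻¹ = 5.12×10⁻⁸ F.

51.2 nF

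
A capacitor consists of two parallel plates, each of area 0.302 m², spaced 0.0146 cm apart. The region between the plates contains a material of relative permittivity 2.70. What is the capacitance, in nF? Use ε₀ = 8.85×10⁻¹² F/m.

C = κε₀A/d = 2.70 × 8.85×10⁻¹² × 0.302 / 1.46×10⁻⁴ = 4.94×10⁻⁸ F.

C ≈ 49.4 nF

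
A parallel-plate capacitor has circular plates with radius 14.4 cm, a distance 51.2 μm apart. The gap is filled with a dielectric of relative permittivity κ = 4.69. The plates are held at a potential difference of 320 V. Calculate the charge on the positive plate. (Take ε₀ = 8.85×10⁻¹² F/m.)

A = π(14.4 cm)² = 6.51×10⁻² m².
C = κε₀A/d = 4.69 × 8.85×10⁻¹² × 6.51×10⁻² / 5.12×10⁻⁵ = 5.28×10⁻⁸ F.
Q = CV = 5.28×10⁻⁸ × 320 = 1.69×10⁻⁵ C.

16.9 μC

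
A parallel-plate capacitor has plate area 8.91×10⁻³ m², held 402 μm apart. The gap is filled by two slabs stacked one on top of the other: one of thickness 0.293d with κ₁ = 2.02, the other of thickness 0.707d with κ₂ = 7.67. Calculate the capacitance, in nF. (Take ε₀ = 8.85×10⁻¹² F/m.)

Stacked slabs ⇒ two capacitors in series, each with the full plate area.
C₁ = κ₁ε₀A/d₁ = 2.02 × 8.85×10⁻¹² × 8.91×10⁻³ / 1.18×10⁻⁴ = 1.35×10⁻⁹ F.
C₂ = κ₂ε₀A/d₂ = 7.67 × 8.85×10⁻¹² × 8.91×10⁻³ / 2.84×10⁻⁴ = 2.13×10⁻⁹ F.
C = (1/C₁ + 1/C₂)⁻¹ = 8.27×10⁻¹⁰ F.

C ≈ 0.827 nF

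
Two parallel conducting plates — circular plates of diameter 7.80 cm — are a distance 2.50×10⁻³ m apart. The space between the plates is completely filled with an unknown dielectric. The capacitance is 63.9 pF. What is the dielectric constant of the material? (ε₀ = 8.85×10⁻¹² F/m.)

A = π(7.80/2 cm)² = 4.78×10⁻³ m².
κ = Cd/(ε₀A) = 6.39×10⁻¹¹ × 2.50×10⁻³ / (8.85×10⁻¹² × 4.78×10⁻³) = 3.78.

κ ≈ 3.78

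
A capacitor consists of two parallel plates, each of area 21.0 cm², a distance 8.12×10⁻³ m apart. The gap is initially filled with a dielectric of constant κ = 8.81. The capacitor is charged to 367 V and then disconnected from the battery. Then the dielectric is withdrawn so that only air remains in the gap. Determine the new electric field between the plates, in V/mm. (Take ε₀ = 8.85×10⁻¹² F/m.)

E ≈ 398 V/mm

A = 21.0 cm² = 2.10×10⁻³ m².
Initially C₁ = κε₀A/d = 8.81 × 8.85×10⁻¹² × 2.10×10⁻³ / 8.12×10⁻³ = 2.02×10⁻¹¹ F.
E₁ = 4.52×10⁴ V/m.
Isolated ⇒ Q is held fixed. V₂ = Q/C₂ = V₁/0.114; E = V/d, so E₂/E₁ = (V₂/V₁)(d₁/d₂) = 8.81.
E₂ = 8.81 × 4.52×10⁴ = 3.98×10⁵ V/m.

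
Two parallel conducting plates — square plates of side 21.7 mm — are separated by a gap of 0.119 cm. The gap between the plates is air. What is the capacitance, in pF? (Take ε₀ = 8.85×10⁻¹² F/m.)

3.50 pF

A = (21.7 mm)² = 4.71×10⁻⁴ m².
C = ε₀A/d = 8.85×10⁻¹² × 4.71×10⁻⁴ / 1.19×10⁻³ = 3.50×10⁻¹² F.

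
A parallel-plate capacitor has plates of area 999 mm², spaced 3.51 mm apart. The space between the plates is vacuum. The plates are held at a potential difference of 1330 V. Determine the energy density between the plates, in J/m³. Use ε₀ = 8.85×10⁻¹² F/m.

E = V/d = 1330 / 3.51×10⁻³ = 3.79×10⁵ V/m.
u = ½ε₀E² = ½ × 8.85×10⁻¹² × (3.79×10⁵)² = 0.635 J/m³.

0.635 J/m³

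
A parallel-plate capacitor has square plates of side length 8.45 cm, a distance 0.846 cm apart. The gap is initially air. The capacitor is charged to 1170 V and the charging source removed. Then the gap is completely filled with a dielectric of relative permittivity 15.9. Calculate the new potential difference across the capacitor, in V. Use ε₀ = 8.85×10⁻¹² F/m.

V ≈ 73.6 V

A = (8.45 cm)² = 7.14×10⁻³ m².
Initially C₁ = ε₀A/d = 8.85×10⁻¹² × 7.14×10⁻³ / 8.46×10⁻³ = 7.47×10⁻¹² F.
V₁ = 1.17×10³ V.
Isolated ⇒ Q is held fixed. C₂ = 15.9 C₁ and V = Q/C, so V₂/V₁ = C₁/C₂ = 0.0629.
V₂ = 0.0629 × 1.17×10³ = 73.6 V.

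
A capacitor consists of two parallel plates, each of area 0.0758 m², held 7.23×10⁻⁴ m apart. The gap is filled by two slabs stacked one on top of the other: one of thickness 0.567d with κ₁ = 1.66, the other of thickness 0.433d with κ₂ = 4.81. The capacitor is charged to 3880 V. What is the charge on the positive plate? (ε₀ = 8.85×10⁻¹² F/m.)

8.34 μC

Stacked slabs ⇒ two capacitors in series, each with the full plate area.
C₁ = κ₁ε₀A/d₁ = 1.66 × 8.85×10⁻¹² × 7.58×10⁻² / 4.10×10⁻⁴ = 2.72×10⁻⁹ F.
C₂ = κ₂ε₀A/d₂ = 4.81 × 8.85×10⁻¹² × 7.58×10⁻² / 3.13×10⁻⁴ = 1.03×10⁻⁸ F.
C = (1/C₁ + 1/C₂)⁻¹ = 2.15×10⁻⁹ F.
Q = CV = 2.15×10⁻⁹ × 3880 = 8.34×10⁻⁶ C.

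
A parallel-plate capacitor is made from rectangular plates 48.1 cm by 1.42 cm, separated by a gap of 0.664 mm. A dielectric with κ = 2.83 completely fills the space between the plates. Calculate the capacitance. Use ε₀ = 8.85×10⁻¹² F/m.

A = 48.1 × 1.42 cm² = 6.83×10⁻³ m².
C = κε₀A/d = 2.83 × 8.85×10⁻¹² × 6.83×10⁻³ / 6.64×10⁻⁴ = 2.58×10⁻¹⁰ F.

258 pF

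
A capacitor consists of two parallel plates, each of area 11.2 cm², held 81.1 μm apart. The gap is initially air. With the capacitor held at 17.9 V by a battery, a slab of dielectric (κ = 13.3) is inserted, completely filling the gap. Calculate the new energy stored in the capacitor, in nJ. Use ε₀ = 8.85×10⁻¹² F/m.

A = 11.2 cm² = 1.12×10⁻³ m².
Initially C₁ = ε₀A/d = 8.85×10⁻¹² × 1.12×10⁻³ / 8.11×10⁻⁵ = 1.22×10⁻¹⁰ F.
U₁ = 1.96×10⁻⁸ J.
Battery connected ⇒ V is held fixed. C₂ = 13.3 C₁ and U = ½CV², so U₂/U₁ = C₂/C₁ = 13.3.
U₂ = 13.3 × 1.96×10⁻⁸ = 2.60×10⁻⁷ J.

260 nJ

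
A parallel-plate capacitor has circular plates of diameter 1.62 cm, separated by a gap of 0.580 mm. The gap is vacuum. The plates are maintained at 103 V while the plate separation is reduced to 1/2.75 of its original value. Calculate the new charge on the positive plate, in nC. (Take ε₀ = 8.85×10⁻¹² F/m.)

A = π(1.62/2 cm)² = 2.06×10⁻⁴ m².
Initially C₁ = ε₀A/d = 8.85×10⁻¹² × 2.06×10⁻⁴ / 5.80×10⁻⁴ = 3.15×10⁻¹² F.
Q₁ = 3.24×10⁻¹⁰ C.
Battery connected ⇒ V is held fixed. C₂ = 2.75 C₁ and Q = CV, so Q₂/Q₁ = C₂/C₁ = 2.75.
Q₂ = 2.75 × 3.24×10⁻¹⁰ = 8.91×10⁻¹⁰ C.

0.891 nC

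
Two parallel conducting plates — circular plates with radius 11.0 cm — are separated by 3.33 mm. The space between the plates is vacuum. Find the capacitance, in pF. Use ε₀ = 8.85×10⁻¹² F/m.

C ≈ 101 pF

A = π(11.0 cm)² = 3.80×10⁻² m².
C = ε₀A/d = 8.85×10⁻¹² × 3.80×10⁻² / 3.33×10⁻³ = 1.01×10⁻¹⁰ F.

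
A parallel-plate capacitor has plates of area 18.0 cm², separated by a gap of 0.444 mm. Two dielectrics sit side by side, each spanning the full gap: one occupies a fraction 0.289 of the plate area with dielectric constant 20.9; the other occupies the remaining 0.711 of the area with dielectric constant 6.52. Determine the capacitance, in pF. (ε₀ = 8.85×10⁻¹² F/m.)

A = 18.0 cm² = 1.80×10⁻³ m².
Side-by-side slabs ⇒ two capacitors in parallel, each spanning the full gap.
C₁ = κ₁ε₀A₁/d = 20.9 × 8.85×10⁻¹² × 5.20×10⁻⁴ / 4.44×10⁻⁴ = 2.17×10⁻¹⁰ F.
C₂ = κ₂ε₀A₂/d = 6.52 × 8.85×10⁻¹² × 1.28×10⁻³ / 4.44×10⁻⁴ = 1.66×10⁻¹⁰ F.
C = C₁ + C₂ = 3.83×10⁻¹⁰ F.

383 pF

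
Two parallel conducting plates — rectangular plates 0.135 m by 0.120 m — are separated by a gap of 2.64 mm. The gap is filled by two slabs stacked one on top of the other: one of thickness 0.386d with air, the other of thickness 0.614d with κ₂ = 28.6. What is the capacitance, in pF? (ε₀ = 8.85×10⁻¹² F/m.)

C ≈ 133 pF

A = 0.135 × 0.120 m² = 1.62×10⁻² m².
Stacked slabs ⇒ two capacitors in series, each with the full plate area.
C₁ = κ₁ε₀A/d₁ = 1.00 × 8.85×10⁻¹² × 1.62×10⁻² / 1.02×10⁻³ = 1.41×10⁻¹⁰ F.
C₂ = κ₂ε₀A/d₂ = 28.6 × 8.85×10⁻¹² × 1.62×10⁻² / 1.62×10⁻³ = 2.53×10⁻⁹ F.
C = (1/C₁ + 1/C₂)⁻¹ = 1.33×10⁻¹⁰ F.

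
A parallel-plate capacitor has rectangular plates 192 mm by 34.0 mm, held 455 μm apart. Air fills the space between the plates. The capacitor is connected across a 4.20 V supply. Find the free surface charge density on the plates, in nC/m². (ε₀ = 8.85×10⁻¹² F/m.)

A = 192 × 34.0 mm² = 6.53×10⁻³ m².
C = ε₀A/d = 8.85×10⁻¹² × 6.53×10⁻³ / 4.55×10⁻⁴ = 1.27×10⁻¹⁰ F.
σ = Q/A = CV/A = 1.27×10⁻¹⁰ × 4.20 / 6.53×10⁻³ = 8.17×10⁻⁸ C/m².

σ ≈ 81.7 nC/m²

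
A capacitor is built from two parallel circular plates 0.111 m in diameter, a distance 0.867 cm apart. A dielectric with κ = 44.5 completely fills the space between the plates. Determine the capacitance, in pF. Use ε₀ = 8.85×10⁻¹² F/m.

A = π(0.111/2 m)² = 9.68×10⁻³ m².
C = κε₀A/d = 44.5 × 8.85×10⁻¹² × 9.68×10⁻³ / 8.67×10⁻³ = 4.40×10⁻¹⁰ F.

440 pF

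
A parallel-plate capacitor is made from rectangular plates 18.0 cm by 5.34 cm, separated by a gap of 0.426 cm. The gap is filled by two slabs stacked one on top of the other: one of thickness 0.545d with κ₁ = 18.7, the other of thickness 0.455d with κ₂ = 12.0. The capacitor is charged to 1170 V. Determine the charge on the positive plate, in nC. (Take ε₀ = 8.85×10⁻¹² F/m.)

Q ≈ 348 nC

A = 18.0 × 5.34 cm² = 9.61×10⁻³ m².
Stacked slabs ⇒ two capacitors in series, each with the full plate area.
C₁ = κ₁ε₀A/d₁ = 18.7 × 8.85×10⁻¹² × 9.61×10⁻³ / 2.32×10⁻³ = 6.85×10⁻¹⁰ F.
C₂ = κ₂ε₀A/d₂ = 12.0 × 8.85×10⁻¹² × 9.61×10⁻³ / 1.94×10⁻³ = 5.27×10⁻¹⁰ F.
C = (1/C₁ + 1/C₂)⁻¹ = 2.98×10⁻¹⁰ F.
Q = CV = 2.98×10⁻¹⁰ × 1170 = 3.48×10⁻⁷ C.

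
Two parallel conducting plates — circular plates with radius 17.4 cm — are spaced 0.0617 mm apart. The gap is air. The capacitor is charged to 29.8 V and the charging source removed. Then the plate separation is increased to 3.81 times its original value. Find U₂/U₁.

3.81

Isolated ⇒ Q is held fixed.
C₂ = 0.262 C₁ and U = Q²/(2C), so U₂/U₁ = C₁/C₂ = 3.81.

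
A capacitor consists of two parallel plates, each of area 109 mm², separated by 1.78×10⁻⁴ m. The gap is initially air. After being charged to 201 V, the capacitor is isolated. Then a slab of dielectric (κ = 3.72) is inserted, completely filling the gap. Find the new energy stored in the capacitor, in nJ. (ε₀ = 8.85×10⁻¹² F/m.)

A = 109 mm² = 1.09×10⁻⁴ m².
Initially C₁ = ε₀A/d = 8.85×10⁻¹² × 1.09×10⁻⁴ / 1.78×10⁻⁴ = 5.42×10⁻¹² F.
U₁ = 1.09×10⁻⁷ J.
Isolated ⇒ Q is held fixed. C₂ = 3.72 C₁ and U = Q²/(2C), so U₂/U₁ = C₁/C₂ = 0.269.
U₂ = 0.269 × 1.09×10⁻⁷ = 2.94×10⁻⁸ J.

U ≈ 29.4 nJ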